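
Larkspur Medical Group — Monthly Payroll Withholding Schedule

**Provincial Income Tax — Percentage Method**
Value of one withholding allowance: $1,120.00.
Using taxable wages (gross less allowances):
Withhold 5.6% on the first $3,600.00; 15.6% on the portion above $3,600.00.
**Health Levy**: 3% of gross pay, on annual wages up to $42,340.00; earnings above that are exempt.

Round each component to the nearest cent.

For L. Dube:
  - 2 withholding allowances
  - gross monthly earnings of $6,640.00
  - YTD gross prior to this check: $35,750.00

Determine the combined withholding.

$524.10

Provincial Income Tax: taxable = $6,640.00 − 2×$1,120.00 = $4,400.00
  $201.60 + 15.6% × ($4,400.00 − $3,600.00) = $201.60 + 15.6% × $800.00 = $326.40
Health Levy: cap $42,340.00 − YTD $35,750.00 = $6,590.00 subject; 3% × $6,590.00 = $197.70
Total: $326.40 + $197.70 = $524.10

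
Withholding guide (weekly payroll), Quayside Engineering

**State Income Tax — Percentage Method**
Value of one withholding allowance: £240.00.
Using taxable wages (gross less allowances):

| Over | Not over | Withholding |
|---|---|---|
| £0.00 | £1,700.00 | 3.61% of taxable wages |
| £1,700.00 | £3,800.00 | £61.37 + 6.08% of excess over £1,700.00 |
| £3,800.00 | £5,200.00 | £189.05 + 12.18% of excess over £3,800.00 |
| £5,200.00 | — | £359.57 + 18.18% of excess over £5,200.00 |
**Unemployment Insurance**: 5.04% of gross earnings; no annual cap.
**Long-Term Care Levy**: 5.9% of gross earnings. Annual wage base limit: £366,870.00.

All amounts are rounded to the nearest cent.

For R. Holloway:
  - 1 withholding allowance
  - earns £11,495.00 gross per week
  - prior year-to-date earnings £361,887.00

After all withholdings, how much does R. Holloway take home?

State Income Tax: taxable = £11,495.00 − 1×£240.00 = £11,255.00
  £359.57 + 18.18% × (£11,255.00 − £5,200.00) = £359.57 + 18.18% × £6,055.00 = £1,460.37
Unemployment Insurance: 5.04% × £11,495.00 = £579.35
Long-Term Care Levy: cap £366,870.00 − YTD £361,887.00 = £4,983.00 subject; 5.9% × £4,983.00 = £294.00
Total withheld: £1,460.37 + £579.35 + £294.00 = £2,333.72
Net pay: £11,495.00 − £2,333.72 = £9,161.28

£9,161.28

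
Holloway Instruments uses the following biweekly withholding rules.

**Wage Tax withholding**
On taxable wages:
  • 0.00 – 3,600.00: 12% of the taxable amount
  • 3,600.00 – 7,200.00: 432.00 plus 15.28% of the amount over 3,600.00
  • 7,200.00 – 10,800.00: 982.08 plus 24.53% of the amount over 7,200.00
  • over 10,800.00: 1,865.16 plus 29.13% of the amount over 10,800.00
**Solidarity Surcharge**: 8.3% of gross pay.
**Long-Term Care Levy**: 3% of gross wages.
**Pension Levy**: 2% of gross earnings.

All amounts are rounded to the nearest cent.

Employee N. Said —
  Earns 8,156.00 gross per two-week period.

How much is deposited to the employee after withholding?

5,854.66

Wage Tax: taxable = 8,156.00
  982.08 + 24.53% × (8,156.00 − 7,200.00) = 982.08 + 24.53% × 956.00 = 1,216.59
Solidarity Surcharge: 8.3% × 8,156.00 = 676.95
Long-Term Care Levy: 3% × 8,156.00 = 244.68
Pension Levy: 2% × 8,156.00 = 163.12
Total withheld: 1,216.59 + 676.95 + 244.68 + 163.12 = 2,301.34
Net pay: 8,156.00 − 2,301.34 = 5,854.66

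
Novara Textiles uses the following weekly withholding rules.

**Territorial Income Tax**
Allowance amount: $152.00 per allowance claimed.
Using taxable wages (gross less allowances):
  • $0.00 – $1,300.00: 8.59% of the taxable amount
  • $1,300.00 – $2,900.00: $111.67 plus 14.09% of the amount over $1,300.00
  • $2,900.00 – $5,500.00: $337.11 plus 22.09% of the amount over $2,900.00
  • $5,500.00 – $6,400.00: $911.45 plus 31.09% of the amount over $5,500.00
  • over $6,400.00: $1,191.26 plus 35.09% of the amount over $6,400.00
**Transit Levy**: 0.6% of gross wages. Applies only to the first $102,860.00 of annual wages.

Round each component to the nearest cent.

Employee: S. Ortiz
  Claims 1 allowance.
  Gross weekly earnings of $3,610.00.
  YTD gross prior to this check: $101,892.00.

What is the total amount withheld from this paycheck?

$466.18

Territorial Income Tax: taxable = $3,610.00 − 1×$152.00 = $3,458.00
  $337.11 + 22.09% × ($3,458.00 − $2,900.00) = $337.11 + 22.09% × $558.00 = $460.37
Transit Levy: cap $102,860.00 − YTD $101,892.00 = $968.00 subject; 0.6% × $968.00 = $5.81
Total: $460.37 + $5.81 = $466.18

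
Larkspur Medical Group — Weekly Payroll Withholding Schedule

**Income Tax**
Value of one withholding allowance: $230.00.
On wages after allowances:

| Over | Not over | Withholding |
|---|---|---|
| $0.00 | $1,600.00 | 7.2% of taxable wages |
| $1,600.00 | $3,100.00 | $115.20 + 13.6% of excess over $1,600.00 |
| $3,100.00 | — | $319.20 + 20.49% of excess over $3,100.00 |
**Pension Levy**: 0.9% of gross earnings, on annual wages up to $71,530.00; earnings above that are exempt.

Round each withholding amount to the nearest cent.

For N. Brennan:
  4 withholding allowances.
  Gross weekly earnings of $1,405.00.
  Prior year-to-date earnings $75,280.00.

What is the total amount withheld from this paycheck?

$34.92

Income Tax: taxable = $1,405.00 − 4×$230.00 = $485.00
  7.2% × $485.00 = $34.92
Pension Levy: YTD $75,280.00 ≥ cap $71,530.00 → $0.00
Total: $34.92 + $0.00 = $34.92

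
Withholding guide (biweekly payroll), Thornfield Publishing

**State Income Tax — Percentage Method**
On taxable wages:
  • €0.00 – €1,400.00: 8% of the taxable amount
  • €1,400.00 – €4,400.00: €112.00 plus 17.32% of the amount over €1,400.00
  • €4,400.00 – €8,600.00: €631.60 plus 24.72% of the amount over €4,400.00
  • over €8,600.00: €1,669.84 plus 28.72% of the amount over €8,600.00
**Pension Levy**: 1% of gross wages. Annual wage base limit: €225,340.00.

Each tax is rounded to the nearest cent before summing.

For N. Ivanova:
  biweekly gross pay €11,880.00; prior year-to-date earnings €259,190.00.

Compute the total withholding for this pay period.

€2,611.86

State Income Tax: taxable = €11,880.00
  €1,669.84 + 28.72% × (€11,880.00 − €8,600.00) = €1,669.84 + 28.72% × €3,280.00 = €2,611.86
Pension Levy: YTD €259,190.00 ≥ cap €225,340.00 → €0.00
Total: €2,611.86 + €0.00 = €2,611.86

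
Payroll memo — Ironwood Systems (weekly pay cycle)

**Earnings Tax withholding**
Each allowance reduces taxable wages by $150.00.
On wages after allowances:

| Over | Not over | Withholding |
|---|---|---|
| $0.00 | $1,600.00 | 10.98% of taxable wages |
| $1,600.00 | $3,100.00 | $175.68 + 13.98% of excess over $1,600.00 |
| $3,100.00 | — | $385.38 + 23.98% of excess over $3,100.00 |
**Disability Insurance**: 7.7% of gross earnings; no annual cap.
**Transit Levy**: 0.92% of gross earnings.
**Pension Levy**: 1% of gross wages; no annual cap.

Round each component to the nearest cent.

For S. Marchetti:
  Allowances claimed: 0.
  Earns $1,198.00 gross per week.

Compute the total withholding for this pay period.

Earnings Tax: taxable = $1,198.00
  10.98% × $1,198.00 = $131.54
Disability Insurance: 7.7% × $1,198.00 = $92.25
Transit Levy: 0.92% × $1,198.00 = $11.02
Pension Levy: 1% × $1,198.00 = $11.98
Total: $131.54 + $92.25 + $11.02 + $11.98 = $246.79

$246.79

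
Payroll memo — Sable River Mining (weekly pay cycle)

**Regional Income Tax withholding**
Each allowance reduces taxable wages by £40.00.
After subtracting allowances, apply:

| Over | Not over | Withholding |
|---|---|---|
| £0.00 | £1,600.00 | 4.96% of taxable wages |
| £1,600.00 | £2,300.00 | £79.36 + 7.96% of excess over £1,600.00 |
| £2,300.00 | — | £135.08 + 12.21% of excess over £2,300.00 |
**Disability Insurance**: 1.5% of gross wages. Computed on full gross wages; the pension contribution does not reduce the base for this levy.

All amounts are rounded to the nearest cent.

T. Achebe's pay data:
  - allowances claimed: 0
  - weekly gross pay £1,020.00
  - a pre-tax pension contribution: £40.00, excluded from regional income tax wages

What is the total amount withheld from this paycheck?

£63.91

Regional Income Tax: taxable = £1,020.00 − £40.00 = £980.00
  4.96% × £980.00 = £48.61
Disability Insurance: 1.5% × £1,020.00 = £15.30
Total: £48.61 + £15.30 = £63.91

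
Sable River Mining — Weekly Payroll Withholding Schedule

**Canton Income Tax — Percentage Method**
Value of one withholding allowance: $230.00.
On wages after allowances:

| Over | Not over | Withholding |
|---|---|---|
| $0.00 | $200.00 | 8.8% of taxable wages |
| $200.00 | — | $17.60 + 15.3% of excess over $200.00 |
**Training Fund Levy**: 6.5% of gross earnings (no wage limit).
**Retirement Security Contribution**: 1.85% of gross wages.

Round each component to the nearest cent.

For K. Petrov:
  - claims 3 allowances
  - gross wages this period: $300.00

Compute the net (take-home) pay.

$274.95

Canton Income Tax: taxable = $300.00 − 3×$230.00 = $-390.00
  Taxable ≤ 0 → $0.00
Training Fund Levy: 6.5% × $300.00 = $19.50
Retirement Security Contribution: 1.85% × $300.00 = $5.55
Total withheld: $0.00 + $19.50 + $5.55 = $25.05
Net pay: $300.00 − $25.05 = $274.95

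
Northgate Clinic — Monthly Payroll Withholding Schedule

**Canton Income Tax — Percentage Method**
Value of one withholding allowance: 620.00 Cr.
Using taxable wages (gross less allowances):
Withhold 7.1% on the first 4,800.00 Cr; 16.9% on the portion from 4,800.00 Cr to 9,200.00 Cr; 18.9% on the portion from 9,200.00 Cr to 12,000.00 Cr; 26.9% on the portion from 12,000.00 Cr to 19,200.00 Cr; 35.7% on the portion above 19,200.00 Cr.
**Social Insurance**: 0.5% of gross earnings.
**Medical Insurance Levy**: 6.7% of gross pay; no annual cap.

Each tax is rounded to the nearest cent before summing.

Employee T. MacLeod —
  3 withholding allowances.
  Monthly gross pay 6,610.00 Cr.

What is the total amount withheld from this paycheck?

Canton Income Tax: taxable = 6,610.00 Cr − 3×620.00 Cr = 4,750.00 Cr
  7.1% × 4,750.00 Cr = 337.25 Cr
Social Insurance: 0.5% × 6,610.00 Cr = 33.05 Cr
Medical Insurance Levy: 6.7% × 6,610.00 Cr = 442.87 Cr
Total: 337.25 Cr + 33.05 Cr + 442.87 Cr = 813.17 Cr

813.17 Cr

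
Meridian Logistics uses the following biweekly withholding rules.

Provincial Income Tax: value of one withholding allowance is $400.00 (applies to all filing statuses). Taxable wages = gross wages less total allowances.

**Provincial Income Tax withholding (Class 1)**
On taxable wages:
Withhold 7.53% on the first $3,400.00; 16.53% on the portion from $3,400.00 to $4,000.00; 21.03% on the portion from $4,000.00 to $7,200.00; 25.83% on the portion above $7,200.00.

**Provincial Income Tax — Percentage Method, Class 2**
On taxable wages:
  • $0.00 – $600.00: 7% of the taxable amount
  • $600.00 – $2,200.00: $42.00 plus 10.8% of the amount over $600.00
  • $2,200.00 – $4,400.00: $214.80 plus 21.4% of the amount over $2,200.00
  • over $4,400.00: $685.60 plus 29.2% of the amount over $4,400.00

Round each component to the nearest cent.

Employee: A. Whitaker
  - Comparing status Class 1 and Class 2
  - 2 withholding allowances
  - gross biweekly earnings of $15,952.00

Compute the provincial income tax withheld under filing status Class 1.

Provincial Income Tax (Class 1): taxable = $15,952.00 − 2×$400.00 = $15,152.00
  $1,028.16 + 25.83% × ($15,152.00 − $7,200.00) = $1,028.16 + 25.83% × $7,952.00 = $3,082.16

$3,082.16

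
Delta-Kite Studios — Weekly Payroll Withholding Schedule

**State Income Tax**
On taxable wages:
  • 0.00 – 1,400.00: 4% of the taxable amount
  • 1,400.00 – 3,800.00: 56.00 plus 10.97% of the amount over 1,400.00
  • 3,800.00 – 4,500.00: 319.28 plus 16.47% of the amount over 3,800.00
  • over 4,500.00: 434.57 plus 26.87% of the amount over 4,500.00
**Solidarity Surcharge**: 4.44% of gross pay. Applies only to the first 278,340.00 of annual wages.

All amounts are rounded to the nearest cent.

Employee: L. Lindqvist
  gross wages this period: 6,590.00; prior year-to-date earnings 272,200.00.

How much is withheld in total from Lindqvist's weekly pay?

State Income Tax: taxable = 6,590.00
  434.57 + 26.87% × (6,590.00 − 4,500.00) = 434.57 + 26.87% × 2,090.00 = 996.15
Solidarity Surcharge: cap 278,340.00 − YTD 272,200.00 = 6,140.00 subject; 4.44% × 6,140.00 = 272.62
Total: 996.15 + 272.62 = 1,268.77

1,268.77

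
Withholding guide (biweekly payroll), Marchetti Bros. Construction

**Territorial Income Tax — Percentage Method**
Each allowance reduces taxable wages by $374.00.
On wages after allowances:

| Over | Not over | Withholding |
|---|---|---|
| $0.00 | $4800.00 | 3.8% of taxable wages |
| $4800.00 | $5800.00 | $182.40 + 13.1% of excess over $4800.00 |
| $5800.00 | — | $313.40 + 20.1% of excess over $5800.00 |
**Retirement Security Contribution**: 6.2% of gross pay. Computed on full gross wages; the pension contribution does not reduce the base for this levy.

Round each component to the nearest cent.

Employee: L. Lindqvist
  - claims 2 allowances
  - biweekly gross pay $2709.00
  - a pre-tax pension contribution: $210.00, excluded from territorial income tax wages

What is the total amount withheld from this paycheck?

Territorial Income Tax: taxable = $2709.00 − $210.00 − 2×$374.00 = $1751.00
  3.8% × $1751.00 = $66.54
Retirement Security Contribution: 6.2% × $2709.00 = $167.96
Total: $66.54 + $167.96 = $234.50

$234.50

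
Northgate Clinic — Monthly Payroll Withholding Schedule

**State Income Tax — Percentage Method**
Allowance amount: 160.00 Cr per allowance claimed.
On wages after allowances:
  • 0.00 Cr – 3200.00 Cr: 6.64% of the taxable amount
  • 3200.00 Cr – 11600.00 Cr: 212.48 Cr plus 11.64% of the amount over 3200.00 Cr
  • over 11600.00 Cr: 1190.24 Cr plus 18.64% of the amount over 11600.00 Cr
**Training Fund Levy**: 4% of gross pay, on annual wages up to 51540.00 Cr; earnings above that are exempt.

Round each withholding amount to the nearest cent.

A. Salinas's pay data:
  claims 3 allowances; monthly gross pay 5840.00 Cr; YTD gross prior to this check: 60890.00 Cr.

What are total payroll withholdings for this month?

463.90 Cr

State Income Tax: taxable = 5840.00 Cr − 3×160.00 Cr = 5360.00 Cr
  212.48 Cr + 11.64% × (5360.00 Cr − 3200.00 Cr) = 212.48 Cr + 11.64% × 2160.00 Cr = 463.90 Cr
Training Fund Levy: YTD 60890.00 Cr ≥ cap 51540.00 Cr → 0.00 Cr
Total: 463.90 Cr + 0.00 Cr = 463.90 Cr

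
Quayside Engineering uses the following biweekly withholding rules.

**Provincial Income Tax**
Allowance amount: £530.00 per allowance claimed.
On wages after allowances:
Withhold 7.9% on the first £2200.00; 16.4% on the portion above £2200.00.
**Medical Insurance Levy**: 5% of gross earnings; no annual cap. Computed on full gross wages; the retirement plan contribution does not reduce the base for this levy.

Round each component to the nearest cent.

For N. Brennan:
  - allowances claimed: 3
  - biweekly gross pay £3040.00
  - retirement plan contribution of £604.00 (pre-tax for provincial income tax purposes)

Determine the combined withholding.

£218.83

Provincial Income Tax: taxable = £3040.00 − £604.00 − 3×£530.00 = £846.00
  7.9% × £846.00 = £66.83
Medical Insurance Levy: 5% × £3040.00 = £152.00
Total: £66.83 + £152.00 = £218.83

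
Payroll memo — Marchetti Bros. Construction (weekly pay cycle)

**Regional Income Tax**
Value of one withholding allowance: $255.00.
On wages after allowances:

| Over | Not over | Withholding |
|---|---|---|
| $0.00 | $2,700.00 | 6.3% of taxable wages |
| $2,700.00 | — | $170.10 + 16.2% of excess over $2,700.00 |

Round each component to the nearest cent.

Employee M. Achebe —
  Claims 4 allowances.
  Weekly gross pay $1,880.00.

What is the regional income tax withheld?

$54.18

Regional Income Tax: taxable = $1,880.00 − 4×$255.00 = $860.00
  6.3% × $860.00 = $54.18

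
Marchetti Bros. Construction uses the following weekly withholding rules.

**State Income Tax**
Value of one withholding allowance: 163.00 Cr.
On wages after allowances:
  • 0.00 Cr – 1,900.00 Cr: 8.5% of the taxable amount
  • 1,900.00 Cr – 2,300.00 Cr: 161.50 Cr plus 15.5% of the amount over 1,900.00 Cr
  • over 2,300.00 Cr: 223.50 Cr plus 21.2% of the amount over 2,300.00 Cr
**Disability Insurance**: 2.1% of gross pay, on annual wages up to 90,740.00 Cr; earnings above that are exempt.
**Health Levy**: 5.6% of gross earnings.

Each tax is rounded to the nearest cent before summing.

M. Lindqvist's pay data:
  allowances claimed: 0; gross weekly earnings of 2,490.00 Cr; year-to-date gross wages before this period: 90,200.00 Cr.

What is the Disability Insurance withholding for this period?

11.34 Cr

Disability Insurance: cap 90,740.00 Cr − YTD 90,200.00 Cr = 540.00 Cr subject; 2.1% × 540.00 Cr = 11.34 Cr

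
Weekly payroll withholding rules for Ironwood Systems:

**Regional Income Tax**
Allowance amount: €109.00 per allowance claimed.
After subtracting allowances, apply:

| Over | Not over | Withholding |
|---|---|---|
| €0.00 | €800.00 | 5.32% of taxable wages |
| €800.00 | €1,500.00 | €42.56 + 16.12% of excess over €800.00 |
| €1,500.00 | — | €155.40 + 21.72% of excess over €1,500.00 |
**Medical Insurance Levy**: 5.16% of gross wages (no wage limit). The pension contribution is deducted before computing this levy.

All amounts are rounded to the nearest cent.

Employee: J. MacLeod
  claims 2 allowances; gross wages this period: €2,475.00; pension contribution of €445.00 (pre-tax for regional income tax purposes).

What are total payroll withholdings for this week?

€327.92

Regional Income Tax: taxable = €2,475.00 − €445.00 − 2×€109.00 = €1,812.00
  €155.40 + 21.72% × (€1,812.00 − €1,500.00) = €155.40 + 21.72% × €312.00 = €223.17
Medical Insurance Levy: 5.16% × €2,030.00 = €104.75
Total: €223.17 + €104.75 = €327.92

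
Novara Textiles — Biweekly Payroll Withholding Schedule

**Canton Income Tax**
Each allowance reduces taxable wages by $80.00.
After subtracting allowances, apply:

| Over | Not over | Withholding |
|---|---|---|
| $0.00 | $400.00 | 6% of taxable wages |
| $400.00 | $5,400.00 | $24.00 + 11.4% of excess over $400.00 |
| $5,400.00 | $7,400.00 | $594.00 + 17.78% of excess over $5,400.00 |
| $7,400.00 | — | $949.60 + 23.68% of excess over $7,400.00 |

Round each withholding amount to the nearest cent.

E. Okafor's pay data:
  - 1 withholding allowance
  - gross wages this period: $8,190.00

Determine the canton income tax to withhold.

$1,117.73

Canton Income Tax: taxable = $8,190.00 − 1×$80.00 = $8,110.00
  $949.60 + 23.68% × ($8,110.00 − $7,400.00) = $949.60 + 23.68% × $710.00 = $1,117.73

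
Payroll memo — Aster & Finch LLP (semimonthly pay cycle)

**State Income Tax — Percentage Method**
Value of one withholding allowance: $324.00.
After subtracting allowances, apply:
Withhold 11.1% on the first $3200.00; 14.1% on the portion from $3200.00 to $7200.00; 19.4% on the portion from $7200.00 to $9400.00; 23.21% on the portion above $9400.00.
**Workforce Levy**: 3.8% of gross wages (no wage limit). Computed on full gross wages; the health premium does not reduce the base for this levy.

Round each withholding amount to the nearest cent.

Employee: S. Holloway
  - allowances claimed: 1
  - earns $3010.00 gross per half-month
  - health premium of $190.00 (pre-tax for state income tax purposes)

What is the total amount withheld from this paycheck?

State Income Tax: taxable = $3010.00 − $190.00 − 1×$324.00 = $2496.00
  11.1% × $2496.00 = $277.06
Workforce Levy: 3.8% × $3010.00 = $114.38
Total: $277.06 + $114.38 = $391.44

$391.44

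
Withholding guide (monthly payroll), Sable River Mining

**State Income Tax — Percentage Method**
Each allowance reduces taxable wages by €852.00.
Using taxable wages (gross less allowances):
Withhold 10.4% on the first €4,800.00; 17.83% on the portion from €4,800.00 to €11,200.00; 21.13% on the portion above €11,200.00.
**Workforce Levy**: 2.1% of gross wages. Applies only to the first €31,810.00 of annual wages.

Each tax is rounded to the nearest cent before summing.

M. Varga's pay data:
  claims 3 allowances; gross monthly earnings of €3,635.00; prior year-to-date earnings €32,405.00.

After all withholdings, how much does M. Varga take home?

€3,522.78

State Income Tax: taxable = €3,635.00 − 3×€852.00 = €1,079.00
  10.4% × €1,079.00 = €112.22
Workforce Levy: YTD €32,405.00 ≥ cap €31,810.00 → €0.00
Total withheld: €112.22 + €0.00 = €112.22
Net pay: €3,635.00 − €112.22 = €3,522.78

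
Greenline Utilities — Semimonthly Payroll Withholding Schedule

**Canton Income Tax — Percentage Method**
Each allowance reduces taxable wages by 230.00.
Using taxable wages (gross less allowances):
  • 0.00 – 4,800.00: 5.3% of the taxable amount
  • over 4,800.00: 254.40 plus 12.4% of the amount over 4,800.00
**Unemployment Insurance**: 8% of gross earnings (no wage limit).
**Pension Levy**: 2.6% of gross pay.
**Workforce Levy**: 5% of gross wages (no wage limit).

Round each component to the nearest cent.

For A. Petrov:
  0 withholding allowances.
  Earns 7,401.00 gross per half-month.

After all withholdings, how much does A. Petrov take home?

5,669.52

Canton Income Tax: taxable = 7,401.00
  254.40 + 12.4% × (7,401.00 − 4,800.00) = 254.40 + 12.4% × 2,601.00 = 576.92
Unemployment Insurance: 8% × 7,401.00 = 592.08
Pension Levy: 2.6% × 7,401.00 = 192.43
Workforce Levy: 5% × 7,401.00 = 370.05
Total withheld: 576.92 + 592.08 + 192.43 + 370.05 = 1,731.48
Net pay: 7,401.00 − 1,731.48 = 5,669.52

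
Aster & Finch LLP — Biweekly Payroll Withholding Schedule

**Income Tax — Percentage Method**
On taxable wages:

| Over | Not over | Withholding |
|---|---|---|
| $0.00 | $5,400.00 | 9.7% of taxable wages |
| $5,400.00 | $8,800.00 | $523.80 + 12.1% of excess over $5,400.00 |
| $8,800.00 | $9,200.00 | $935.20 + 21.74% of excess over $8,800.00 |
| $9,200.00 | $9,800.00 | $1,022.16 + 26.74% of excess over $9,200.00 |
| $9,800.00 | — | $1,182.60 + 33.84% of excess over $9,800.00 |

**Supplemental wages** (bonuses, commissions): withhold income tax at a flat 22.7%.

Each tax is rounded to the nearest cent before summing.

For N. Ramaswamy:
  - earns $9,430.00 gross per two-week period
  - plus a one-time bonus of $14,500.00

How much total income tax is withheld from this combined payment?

$4,375.16

Income Tax: taxable = $9,430.00
  $1,022.16 + 26.74% × ($9,430.00 − $9,200.00) = $1,022.16 + 26.74% × $230.00 = $1,083.66
Supplemental (22.7% flat on bonus): 22.7% × $14,500.00 = $3,291.50
Total income tax: $1,083.66 + $3,291.50 = $4,375.16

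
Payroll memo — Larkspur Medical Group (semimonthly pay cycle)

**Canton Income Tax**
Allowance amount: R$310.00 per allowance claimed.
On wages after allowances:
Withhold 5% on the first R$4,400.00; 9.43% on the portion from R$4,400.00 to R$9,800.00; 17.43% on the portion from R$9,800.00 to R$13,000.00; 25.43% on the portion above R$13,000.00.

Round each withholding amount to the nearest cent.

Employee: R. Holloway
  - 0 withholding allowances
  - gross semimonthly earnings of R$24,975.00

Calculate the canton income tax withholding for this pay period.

R$4,332.22

Canton Income Tax: taxable = R$24,975.00
  R$1,286.98 + 25.43% × (R$24,975.00 − R$13,000.00) = R$1,286.98 + 25.43% × R$11,975.00 = R$4,332.22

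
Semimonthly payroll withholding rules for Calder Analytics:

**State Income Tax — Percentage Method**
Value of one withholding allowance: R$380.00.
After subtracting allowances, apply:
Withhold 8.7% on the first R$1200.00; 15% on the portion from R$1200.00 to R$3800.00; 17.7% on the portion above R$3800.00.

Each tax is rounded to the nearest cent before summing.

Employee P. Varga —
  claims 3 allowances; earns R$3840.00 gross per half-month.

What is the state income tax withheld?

R$329.40

State Income Tax: taxable = R$3840.00 − 3×R$380.00 = R$2700.00
  R$104.40 + 15% × (R$2700.00 − R$1200.00) = R$104.40 + 15% × R$1500.00 = R$329.40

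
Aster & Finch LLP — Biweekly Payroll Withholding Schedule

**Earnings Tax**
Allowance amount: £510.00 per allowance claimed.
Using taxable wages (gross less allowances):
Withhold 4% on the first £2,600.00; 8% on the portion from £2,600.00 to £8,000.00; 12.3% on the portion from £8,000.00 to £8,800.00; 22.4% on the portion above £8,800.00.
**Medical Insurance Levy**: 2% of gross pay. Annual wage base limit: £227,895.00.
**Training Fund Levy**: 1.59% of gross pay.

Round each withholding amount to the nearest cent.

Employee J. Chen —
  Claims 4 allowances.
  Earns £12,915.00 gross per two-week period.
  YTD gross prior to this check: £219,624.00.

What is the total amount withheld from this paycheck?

Earnings Tax: taxable = £12,915.00 − 4×£510.00 = £10,875.00
  £634.40 + 22.4% × (£10,875.00 − £8,800.00) = £634.40 + 22.4% × £2,075.00 = £1,099.20
Medical Insurance Levy: cap £227,895.00 − YTD £219,624.00 = £8,271.00 subject; 2% × £8,271.00 = £165.42
Training Fund Levy: 1.59% × £12,915.00 = £205.35
Total: £1,099.20 + £165.42 + £205.35 = £1,469.97

£1,469.97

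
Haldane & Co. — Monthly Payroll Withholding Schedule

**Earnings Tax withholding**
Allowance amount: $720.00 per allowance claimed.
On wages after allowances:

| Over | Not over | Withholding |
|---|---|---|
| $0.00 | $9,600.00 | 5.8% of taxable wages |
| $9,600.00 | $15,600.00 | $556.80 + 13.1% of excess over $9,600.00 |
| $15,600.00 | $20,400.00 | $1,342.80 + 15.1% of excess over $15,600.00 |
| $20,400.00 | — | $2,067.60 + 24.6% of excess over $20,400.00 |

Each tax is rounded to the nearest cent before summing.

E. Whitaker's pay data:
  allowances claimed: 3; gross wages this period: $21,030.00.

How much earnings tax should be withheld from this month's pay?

Earnings Tax: taxable = $21,030.00 − 3×$720.00 = $18,870.00
  $1,342.80 + 15.1% × ($18,870.00 − $15,600.00) = $1,342.80 + 15.1% × $3,270.00 = $1,836.57

$1,836.57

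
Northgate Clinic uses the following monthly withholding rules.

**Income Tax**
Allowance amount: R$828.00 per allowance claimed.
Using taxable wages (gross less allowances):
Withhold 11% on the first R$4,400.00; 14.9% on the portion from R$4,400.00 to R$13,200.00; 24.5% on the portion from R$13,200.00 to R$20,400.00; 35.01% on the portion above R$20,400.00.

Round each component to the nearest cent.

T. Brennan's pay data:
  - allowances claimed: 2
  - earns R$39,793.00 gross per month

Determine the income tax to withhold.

Income Tax: taxable = R$39,793.00 − 2×R$828.00 = R$38,137.00
  R$3,559.20 + 35.01% × (R$38,137.00 − R$20,400.00) = R$3,559.20 + 35.01% × R$17,737.00 = R$9,768.92

R$9,768.92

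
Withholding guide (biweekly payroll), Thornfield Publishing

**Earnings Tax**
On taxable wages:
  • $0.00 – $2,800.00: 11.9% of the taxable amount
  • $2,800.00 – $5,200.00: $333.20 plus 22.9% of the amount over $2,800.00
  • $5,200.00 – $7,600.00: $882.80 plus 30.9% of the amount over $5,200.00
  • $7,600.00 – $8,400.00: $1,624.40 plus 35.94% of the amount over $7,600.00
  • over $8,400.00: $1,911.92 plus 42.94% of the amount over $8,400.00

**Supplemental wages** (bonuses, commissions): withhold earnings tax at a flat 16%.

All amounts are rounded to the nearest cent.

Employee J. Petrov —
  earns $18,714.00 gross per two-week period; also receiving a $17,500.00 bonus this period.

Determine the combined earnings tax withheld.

Earnings Tax: taxable = $18,714.00
  $1,911.92 + 42.94% × ($18,714.00 − $8,400.00) = $1,911.92 + 42.94% × $10,314.00 = $6,340.75
Supplemental (16% flat on bonus): 16% × $17,500.00 = $2,800.00
Total earnings tax: $6,340.75 + $2,800.00 = $9,140.75

$9,140.75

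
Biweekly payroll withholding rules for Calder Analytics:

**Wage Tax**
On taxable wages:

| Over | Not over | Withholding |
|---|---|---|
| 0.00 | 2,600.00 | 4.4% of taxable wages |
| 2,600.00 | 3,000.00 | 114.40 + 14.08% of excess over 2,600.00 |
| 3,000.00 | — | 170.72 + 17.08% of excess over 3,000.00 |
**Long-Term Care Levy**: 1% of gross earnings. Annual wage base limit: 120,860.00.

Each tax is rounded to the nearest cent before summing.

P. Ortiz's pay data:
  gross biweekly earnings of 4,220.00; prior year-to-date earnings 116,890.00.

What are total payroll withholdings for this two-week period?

418.80

Wage Tax: taxable = 4,220.00
  170.72 + 17.08% × (4,220.00 − 3,000.00) = 170.72 + 17.08% × 1,220.00 = 379.10
Long-Term Care Levy: cap 120,860.00 − YTD 116,890.00 = 3,970.00 subject; 1% × 3,970.00 = 39.70
Total: 379.10 + 39.70 = 418.80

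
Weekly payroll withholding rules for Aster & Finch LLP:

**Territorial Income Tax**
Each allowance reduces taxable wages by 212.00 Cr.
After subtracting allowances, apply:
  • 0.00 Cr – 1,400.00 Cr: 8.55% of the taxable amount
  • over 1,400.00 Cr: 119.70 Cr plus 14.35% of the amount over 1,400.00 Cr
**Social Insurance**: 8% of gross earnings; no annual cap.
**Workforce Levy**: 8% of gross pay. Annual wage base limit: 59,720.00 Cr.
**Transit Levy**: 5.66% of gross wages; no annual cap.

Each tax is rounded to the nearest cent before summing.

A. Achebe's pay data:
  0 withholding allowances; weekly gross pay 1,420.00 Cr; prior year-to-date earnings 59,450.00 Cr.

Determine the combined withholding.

Territorial Income Tax: taxable = 1,420.00 Cr
  119.70 Cr + 14.35% × (1,420.00 Cr − 1,400.00 Cr) = 119.70 Cr + 14.35% × 20.00 Cr = 122.57 Cr
Social Insurance: 8% × 1,420.00 Cr = 113.60 Cr
Workforce Levy: cap 59,720.00 Cr − YTD 59,450.00 Cr = 270.00 Cr subject; 8% × 270.00 Cr = 21.60 Cr
Transit Levy: 5.66% × 1,420.00 Cr = 80.37 Cr
Total: 122.57 Cr + 113.60 Cr + 21.60 Cr + 80.37 Cr = 338.14 Cr

338.14 Cr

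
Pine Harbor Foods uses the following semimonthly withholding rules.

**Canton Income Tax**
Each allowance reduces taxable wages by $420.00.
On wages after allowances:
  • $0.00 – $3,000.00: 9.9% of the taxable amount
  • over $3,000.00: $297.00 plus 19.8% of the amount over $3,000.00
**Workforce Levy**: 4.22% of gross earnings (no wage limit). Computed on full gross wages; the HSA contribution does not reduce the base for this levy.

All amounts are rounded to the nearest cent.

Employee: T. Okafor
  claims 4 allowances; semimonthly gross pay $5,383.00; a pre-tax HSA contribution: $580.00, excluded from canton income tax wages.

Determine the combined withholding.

$548.51

Canton Income Tax: taxable = $5,383.00 − $580.00 − 4×$420.00 = $3,123.00
  $297.00 + 19.8% × ($3,123.00 − $3,000.00) = $297.00 + 19.8% × $123.00 = $321.35
Workforce Levy: 4.22% × $5,383.00 = $227.16
Total: $321.35 + $227.16 = $548.51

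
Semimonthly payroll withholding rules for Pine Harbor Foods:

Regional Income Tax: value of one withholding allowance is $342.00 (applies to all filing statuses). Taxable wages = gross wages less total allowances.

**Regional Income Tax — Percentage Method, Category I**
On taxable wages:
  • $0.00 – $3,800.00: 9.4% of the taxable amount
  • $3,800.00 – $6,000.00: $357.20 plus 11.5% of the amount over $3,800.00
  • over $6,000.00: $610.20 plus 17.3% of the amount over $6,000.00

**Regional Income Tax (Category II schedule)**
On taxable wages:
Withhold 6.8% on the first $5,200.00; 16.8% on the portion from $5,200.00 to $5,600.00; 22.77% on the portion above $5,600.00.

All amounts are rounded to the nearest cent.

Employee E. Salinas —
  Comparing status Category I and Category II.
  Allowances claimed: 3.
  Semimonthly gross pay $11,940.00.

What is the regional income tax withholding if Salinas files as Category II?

Regional Income Tax (Category II): taxable = $11,940.00 − 3×$342.00 = $10,914.00
  $420.80 + 22.77% × ($10,914.00 − $5,600.00) = $420.80 + 22.77% × $5,314.00 = $1,630.80

$1,630.80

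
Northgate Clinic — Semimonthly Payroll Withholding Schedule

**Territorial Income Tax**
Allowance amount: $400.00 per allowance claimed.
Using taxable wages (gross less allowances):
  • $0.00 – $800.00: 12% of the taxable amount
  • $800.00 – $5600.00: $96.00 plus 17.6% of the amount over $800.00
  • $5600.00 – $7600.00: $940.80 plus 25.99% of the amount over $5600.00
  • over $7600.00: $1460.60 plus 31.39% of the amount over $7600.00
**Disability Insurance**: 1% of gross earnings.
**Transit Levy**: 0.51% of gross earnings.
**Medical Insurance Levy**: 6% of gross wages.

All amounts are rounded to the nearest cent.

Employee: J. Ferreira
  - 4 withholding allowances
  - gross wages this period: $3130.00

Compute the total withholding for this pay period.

$459.54

Territorial Income Tax: taxable = $3130.00 − 4×$400.00 = $1530.00
  $96.00 + 17.6% × ($1530.00 − $800.00) = $96.00 + 17.6% × $730.00 = $224.48
Disability Insurance: 1% × $3130.00 = $31.30
Transit Levy: 0.51% × $3130.00 = $15.96
Medical Insurance Levy: 6% × $3130.00 = $187.80
Total: $224.48 + $31.30 + $15.96 + $187.80 = $459.54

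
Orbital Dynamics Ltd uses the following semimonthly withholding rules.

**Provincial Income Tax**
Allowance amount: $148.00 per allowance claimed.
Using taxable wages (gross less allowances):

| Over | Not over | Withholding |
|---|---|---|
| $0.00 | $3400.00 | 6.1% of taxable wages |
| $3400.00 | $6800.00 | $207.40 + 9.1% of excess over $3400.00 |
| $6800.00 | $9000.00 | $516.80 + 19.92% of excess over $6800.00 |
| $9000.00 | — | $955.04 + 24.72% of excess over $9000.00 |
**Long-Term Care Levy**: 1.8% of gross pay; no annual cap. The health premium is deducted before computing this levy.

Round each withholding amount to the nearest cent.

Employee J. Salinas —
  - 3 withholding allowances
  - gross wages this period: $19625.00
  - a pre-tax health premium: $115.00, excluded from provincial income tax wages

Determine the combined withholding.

$3794.54

Provincial Income Tax: taxable = $19625.00 − $115.00 − 3×$148.00 = $19066.00
  $955.04 + 24.72% × ($19066.00 − $9000.00) = $955.04 + 24.72% × $10066.00 = $3443.36
Long-Term Care Levy: 1.8% × $19510.00 = $351.18
Total: $3443.36 + $351.18 = $3794.54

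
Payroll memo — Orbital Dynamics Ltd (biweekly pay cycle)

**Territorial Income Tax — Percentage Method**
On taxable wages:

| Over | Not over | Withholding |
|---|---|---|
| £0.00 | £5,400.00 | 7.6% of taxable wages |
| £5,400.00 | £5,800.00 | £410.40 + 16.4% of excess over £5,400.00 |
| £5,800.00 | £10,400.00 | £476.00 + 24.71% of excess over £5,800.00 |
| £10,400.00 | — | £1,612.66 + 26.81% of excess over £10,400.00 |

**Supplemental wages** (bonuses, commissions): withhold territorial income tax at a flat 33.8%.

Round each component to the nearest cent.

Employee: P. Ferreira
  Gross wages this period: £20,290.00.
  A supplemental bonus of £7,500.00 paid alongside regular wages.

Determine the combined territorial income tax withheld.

£6,799.17

Territorial Income Tax: taxable = £20,290.00
  £1,612.66 + 26.81% × (£20,290.00 − £10,400.00) = £1,612.66 + 26.81% × £9,890.00 = £4,264.17
Supplemental (33.8% flat on bonus): 33.8% × £7,500.00 = £2,535.00
Total territorial income tax: £4,264.17 + £2,535.00 = £6,799.17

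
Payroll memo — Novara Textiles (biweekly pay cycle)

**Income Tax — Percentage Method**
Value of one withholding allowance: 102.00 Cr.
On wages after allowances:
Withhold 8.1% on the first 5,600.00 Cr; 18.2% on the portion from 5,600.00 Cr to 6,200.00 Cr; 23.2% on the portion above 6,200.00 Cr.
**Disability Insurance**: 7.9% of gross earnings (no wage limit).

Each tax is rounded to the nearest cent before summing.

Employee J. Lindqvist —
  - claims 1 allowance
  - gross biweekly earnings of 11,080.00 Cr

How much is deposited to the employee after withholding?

Income Tax: taxable = 11,080.00 Cr − 1×102.00 Cr = 10,978.00 Cr
  562.80 Cr + 23.2% × (10,978.00 Cr − 6,200.00 Cr) = 562.80 Cr + 23.2% × 4,778.00 Cr = 1,671.30 Cr
Disability Insurance: 7.9% × 11,080.00 Cr = 875.32 Cr
Total withheld: 1,671.30 Cr + 875.32 Cr = 2,546.62 Cr
Net pay: 11,080.00 Cr − 2,546.62 Cr = 8,533.38 Cr

8,533.38 Cr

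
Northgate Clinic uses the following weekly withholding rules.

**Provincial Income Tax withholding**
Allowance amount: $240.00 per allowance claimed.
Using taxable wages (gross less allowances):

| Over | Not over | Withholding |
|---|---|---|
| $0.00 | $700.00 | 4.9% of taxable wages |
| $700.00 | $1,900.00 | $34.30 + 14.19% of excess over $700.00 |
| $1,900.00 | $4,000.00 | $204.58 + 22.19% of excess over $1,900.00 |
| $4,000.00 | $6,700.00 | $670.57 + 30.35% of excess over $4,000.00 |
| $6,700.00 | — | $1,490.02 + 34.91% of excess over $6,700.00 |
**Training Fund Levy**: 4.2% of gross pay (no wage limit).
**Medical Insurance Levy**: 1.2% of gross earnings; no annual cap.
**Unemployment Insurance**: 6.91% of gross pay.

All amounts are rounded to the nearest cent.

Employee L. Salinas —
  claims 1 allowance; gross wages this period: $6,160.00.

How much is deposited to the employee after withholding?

Provincial Income Tax: taxable = $6,160.00 − 1×$240.00 = $5,920.00
  $670.57 + 30.35% × ($5,920.00 − $4,000.00) = $670.57 + 30.35% × $1,920.00 = $1,253.29
Training Fund Levy: 4.2% × $6,160.00 = $258.72
Medical Insurance Levy: 1.2% × $6,160.00 = $73.92
Unemployment Insurance: 6.91% × $6,160.00 = $425.66
Total withheld: $1,253.29 + $258.72 + $73.92 + $425.66 = $2,011.59
Net pay: $6,160.00 − $2,011.59 = $4,148.41

$4,148.41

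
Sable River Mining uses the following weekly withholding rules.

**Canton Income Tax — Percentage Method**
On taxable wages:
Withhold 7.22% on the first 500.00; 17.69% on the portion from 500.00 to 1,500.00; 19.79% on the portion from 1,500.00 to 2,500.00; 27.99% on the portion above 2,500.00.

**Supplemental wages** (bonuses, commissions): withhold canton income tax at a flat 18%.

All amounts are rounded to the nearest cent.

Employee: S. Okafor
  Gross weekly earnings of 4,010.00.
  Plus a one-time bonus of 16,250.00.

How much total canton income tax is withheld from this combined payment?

3,758.55

Canton Income Tax: taxable = 4,010.00
  410.90 + 27.99% × (4,010.00 − 2,500.00) = 410.90 + 27.99% × 1,510.00 = 833.55
Supplemental (18% flat on bonus): 18% × 16,250.00 = 2,925.00
Total canton income tax: 833.55 + 2,925.00 = 3,758.55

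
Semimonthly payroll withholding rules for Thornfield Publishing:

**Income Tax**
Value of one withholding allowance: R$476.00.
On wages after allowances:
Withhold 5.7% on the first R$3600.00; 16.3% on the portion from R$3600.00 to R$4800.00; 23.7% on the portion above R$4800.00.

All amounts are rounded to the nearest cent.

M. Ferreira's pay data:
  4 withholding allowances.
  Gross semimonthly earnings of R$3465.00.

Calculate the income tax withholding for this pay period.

Income Tax: taxable = R$3465.00 − 4×R$476.00 = R$1561.00
  5.7% × R$1561.00 = R$88.98

R$88.98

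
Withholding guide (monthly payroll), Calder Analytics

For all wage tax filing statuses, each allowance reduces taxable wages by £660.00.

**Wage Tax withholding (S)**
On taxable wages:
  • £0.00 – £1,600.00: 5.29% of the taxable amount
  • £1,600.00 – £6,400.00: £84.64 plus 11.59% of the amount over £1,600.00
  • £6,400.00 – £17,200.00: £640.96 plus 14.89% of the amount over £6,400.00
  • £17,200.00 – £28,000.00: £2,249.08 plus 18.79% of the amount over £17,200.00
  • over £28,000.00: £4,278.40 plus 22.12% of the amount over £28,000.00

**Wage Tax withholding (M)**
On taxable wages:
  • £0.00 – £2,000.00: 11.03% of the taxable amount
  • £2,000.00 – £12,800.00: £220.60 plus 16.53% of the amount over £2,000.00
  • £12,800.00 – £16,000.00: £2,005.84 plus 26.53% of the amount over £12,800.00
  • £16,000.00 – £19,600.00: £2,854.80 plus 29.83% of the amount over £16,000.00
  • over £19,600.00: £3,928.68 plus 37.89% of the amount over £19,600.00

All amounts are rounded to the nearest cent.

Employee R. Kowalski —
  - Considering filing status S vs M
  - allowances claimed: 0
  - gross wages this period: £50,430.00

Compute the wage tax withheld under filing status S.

Wage Tax (S): taxable = £50,430.00
  £4,278.40 + 22.12% × (£50,430.00 − £28,000.00) = £4,278.40 + 22.12% × £22,430.00 = £9,239.92

£9,239.92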